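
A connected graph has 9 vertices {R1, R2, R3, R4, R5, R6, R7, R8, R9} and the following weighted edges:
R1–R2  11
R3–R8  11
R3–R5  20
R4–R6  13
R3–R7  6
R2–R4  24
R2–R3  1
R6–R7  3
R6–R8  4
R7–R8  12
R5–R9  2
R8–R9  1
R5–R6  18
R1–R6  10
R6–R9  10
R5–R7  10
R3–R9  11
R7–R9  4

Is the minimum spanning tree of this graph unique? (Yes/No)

Sort edges by weight, then run Kruskal:
R2–R3 (1): add — endpoints in different components.
R8–R9 (1): add — endpoints in different components.
R5–R9 (2): add — endpoints in different components.
R6–R7 (3): add — endpoints in different components.
R6–R8 (4): add — endpoints in different components.
R7–R9 (4): skip — R7 and R9 already connected.
R3–R7 (6): add — endpoints in different components.
R1–R6 (10): add — endpoints in different components.
R5–R7 (10): skip — R7 and R5 already connected.
R6–R9 (10): skip — R6 and R9 already connected.
R1–R2 (11): skip — R1 and R2 already connected.
R3–R8 (11): skip — R8 and R3 already connected.
R3–R9 (11): skip — R9 and R3 already connected.
R7–R8 (12): skip — R8 and R7 already connected.
R4–R6 (13): add — endpoints in different components.
Non-tree edge R7–R9 has weight 4, equal to the heaviest edge on its tree cycle — swapping gives another MST of the same weight. Not unique.

No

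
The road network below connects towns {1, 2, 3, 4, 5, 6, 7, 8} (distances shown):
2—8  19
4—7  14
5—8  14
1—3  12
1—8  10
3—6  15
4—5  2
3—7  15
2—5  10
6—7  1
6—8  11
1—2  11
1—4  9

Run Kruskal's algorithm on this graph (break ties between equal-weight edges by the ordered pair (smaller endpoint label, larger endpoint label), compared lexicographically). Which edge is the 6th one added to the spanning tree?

6-8

Kruskal's algorithm — process edges by increasing weight (ties by edge label):
6—7 (1): add — endpoints in different components.
4—5 (2): add — endpoints in different components.
1—4 (9): add — endpoints in different components.
1—8 (10): add — endpoints in different components.
2—5 (10): add — endpoints in different components.
1—2 (11): skip — 1 and 2 already connected.
6—8 (11): add — endpoints in different components.
1—3 (12): add — endpoints in different components.
The 6th edge added is 6—8.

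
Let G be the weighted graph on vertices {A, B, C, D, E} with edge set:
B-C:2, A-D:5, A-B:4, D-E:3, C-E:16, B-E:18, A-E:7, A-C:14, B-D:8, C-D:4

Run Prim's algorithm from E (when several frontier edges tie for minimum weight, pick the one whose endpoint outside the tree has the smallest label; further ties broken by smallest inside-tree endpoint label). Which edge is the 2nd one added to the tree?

Grow the tree from E using Prim:
Step 1: cheapest edge leaving the tree is D-E (3); add D.
Step 2: cheapest edge leaving the tree is C-D (4); add C.
Step 3: cheapest edge leaving the tree is B-C (2); add B.
Step 4: cheapest edge leaving the tree is A-B (4); add A.
The 2nd edge added is C-D.

C-D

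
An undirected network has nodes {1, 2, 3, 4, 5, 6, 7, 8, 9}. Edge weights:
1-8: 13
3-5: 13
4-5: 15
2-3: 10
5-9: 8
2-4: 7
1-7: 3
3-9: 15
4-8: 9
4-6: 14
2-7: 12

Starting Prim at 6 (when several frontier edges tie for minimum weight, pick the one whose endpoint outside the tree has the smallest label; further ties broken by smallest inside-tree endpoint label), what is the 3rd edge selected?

Prim's algorithm from 6:
Step 1: cheapest edge leaving the tree is 4-6 (14); add 4.
Step 2: cheapest edge leaving the tree is 2-4 (7); add 2.
Step 3: cheapest edge leaving the tree is 4-8 (9); add 8.
Step 4: cheapest edge leaving the tree is 2-3 (10); add 3.
Step 5: cheapest edge leaving the tree is 2-7 (12); add 7.
Step 6: cheapest edge leaving the tree is 1-7 (3); add 1.
Step 7: cheapest edge leaving the tree is 3-5 (13); add 5.
Step 8: cheapest edge leaving the tree is 5-9 (8); add 9.
The 3rd edge added is 4-8.

4-8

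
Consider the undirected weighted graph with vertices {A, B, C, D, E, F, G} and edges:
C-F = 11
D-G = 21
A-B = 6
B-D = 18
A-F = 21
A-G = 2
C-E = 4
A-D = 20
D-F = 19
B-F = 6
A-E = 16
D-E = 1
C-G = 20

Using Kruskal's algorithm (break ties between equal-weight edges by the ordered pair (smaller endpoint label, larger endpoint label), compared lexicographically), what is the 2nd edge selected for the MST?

Kruskal: consider edges lightest-first.
D-E (1): add — endpoints in different components.
A-G (2): add — endpoints in different components.
C-E (4): add — endpoints in different components.
A-B (6): add — endpoints in different components.
B-F (6): add — endpoints in different components.
C-F (11): add — endpoints in different components.
The 2nd edge added is A-G.

A-G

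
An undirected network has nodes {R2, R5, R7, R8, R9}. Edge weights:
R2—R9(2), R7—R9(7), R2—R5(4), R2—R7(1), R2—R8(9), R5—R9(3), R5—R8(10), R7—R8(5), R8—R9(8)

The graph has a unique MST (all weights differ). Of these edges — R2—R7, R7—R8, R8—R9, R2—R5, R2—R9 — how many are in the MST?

3

Kruskal's algorithm — process edges by increasing weight (ties by edge label):
R2—R7 (1): add — endpoints in different components.
R2—R9 (2): add — endpoints in different components.
R5—R9 (3): add — endpoints in different components.
R2—R5 (4): skip — R5 and R2 already connected.
R7—R8 (5): add — endpoints in different components.
MST edge set: {R2—R7, R2—R9, R5—R9, R7—R8}.
Of the listed edges, {R2—R7, R7—R8, R2—R9} are in the MST → 3.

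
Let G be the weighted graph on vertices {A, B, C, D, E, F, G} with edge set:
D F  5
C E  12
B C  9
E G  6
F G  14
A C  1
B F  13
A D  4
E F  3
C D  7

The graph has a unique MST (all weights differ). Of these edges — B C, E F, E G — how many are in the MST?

3

Kruskal's algorithm — process edges by increasing weight (ties by edge label):
A C (1): add — endpoints in different components.
E F (3): add — endpoints in different components.
A D (4): add — endpoints in different components.
D F (5): add — endpoints in different components.
E G (6): add — endpoints in different components.
C D (7): skip — C and D already connected.
B C (9): add — endpoints in different components.
MST edge set: {A C, E F, A D, D F, E G, B C}.
Of the listed edges, {B C, E F, E G} are in the MST → 3.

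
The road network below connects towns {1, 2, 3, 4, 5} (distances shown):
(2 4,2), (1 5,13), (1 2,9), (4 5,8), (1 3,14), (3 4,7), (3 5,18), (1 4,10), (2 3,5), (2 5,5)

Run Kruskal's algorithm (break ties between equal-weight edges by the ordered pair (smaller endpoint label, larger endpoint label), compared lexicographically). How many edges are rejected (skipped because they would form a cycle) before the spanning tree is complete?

2

Kruskal: consider edges lightest-first.
2 4 (2): add — endpoints in different components.
2 3 (5): add — endpoints in different components.
2 5 (5): add — endpoints in different components.
3 4 (7): skip — 3 and 4 already connected.
4 5 (8): skip — 4 and 5 already connected.
1 2 (9): add — endpoints in different components.
Edges rejected before the tree was complete: 2.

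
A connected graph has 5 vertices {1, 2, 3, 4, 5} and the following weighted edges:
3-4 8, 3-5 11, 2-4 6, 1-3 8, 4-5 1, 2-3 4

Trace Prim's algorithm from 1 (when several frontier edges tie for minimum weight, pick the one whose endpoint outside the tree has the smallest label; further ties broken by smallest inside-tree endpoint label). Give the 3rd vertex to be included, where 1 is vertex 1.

2

Prim's algorithm from 1:
Step 1: cheapest edge leaving the tree is 1-3 (8); add 3.
Step 2: cheapest edge leaving the tree is 2-3 (4); add 2.
Step 3: cheapest edge leaving the tree is 2-4 (6); add 4.
Step 4: cheapest edge leaving the tree is 4-5 (1); add 5.
Vertex order: 1, 3, 2, 4, 5. The 3rd vertex is 2.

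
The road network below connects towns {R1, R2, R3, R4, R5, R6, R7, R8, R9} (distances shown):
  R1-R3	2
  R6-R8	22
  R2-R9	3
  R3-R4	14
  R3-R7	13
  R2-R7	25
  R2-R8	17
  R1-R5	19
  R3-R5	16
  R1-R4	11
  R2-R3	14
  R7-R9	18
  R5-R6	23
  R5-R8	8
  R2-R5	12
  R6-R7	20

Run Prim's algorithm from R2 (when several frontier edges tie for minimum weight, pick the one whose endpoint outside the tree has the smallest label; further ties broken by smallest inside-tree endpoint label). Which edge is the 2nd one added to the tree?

Grow the tree from R2 using Prim:
Step 1: cheapest edge leaving the tree is R2-R9 (3); add R9.
Step 2: cheapest edge leaving the tree is R2-R5 (12); add R5.
Step 3: cheapest edge leaving the tree is R5-R8 (8); add R8.
Step 4: cheapest edge leaving the tree is R2-R3 (14); add R3.
Step 5: cheapest edge leaving the tree is R1-R3 (2); add R1.
Step 6: cheapest edge leaving the tree is R1-R4 (11); add R4.
Step 7: cheapest edge leaving the tree is R3-R7 (13); add R7.
Step 8: cheapest edge leaving the tree is R6-R7 (20); add R6.
The 2nd edge added is R2-R5.

R2-R5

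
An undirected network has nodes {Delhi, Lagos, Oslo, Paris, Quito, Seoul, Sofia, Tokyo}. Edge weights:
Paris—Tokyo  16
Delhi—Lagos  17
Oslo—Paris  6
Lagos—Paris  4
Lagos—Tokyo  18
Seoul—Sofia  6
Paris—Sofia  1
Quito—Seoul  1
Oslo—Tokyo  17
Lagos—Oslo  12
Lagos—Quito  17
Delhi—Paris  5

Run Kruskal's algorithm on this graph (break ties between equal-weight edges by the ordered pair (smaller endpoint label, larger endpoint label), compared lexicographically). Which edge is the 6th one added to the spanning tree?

Kruskal's algorithm — process edges by increasing weight (ties by edge label):
Paris—Sofia (1): add — endpoints in different components.
Quito—Seoul (1): add — endpoints in different components.
Lagos—Paris (4): add — endpoints in different components.
Delhi—Paris (5): add — endpoints in different components.
Oslo—Paris (6): add — endpoints in different components.
Seoul—Sofia (6): add — endpoints in different components.
Lagos—Oslo (12): skip — Oslo and Lagos already connected.
Paris—Tokyo (16): add — endpoints in different components.
The 6th edge added is Seoul—Sofia.

Seoul-Sofia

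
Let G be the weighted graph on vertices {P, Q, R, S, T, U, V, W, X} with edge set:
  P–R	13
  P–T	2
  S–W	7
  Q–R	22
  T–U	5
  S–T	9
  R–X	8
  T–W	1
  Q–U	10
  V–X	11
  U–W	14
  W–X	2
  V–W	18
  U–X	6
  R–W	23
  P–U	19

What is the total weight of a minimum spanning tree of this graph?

Kruskal: consider edges lightest-first.
T–W (1): add — endpoints in different components.
P–T (2): add — endpoints in different components.
W–X (2): add — endpoints in different components.
T–U (5): add — endpoints in different components.
U–X (6): skip — X and U already connected.
S–W (7): add — endpoints in different components.
R–X (8): add — endpoints in different components.
S–T (9): skip — S and T already connected.
Q–U (10): add — endpoints in different components.
V–X (11): add — endpoints in different components.
MST edges: T–W, P–T, W–X, T–U, S–W, R–X, Q–U, V–X; total weight 1+2+2+5+7+8+10+11 = 46.

46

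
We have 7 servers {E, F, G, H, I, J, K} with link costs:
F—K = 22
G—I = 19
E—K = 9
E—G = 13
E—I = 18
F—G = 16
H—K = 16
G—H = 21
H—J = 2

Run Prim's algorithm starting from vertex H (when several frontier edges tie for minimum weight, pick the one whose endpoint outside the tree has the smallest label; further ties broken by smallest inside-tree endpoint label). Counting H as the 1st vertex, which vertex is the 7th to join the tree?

Grow the tree from H using Prim:
Step 1: frontier [H—J 2, H—K 16, G—H 21] → take H—J (2); add J.
Step 2: frontier [H—K 16, G—H 21] → take H—K (16); add K.
Step 3: frontier [G—H 21, E—K 9, F—K 22] → take E—K (9); add E.
Step 4: frontier [E—G 13, E—I 18, G—H 21, F—K 22] → take E—G (13); add G.
Step 5: frontier [E—I 18, F—G 16, G—I 19, F—K 22] → take F—G (16); add F.
Step 6: frontier [E—I 18, G—I 19] → take E—I (18); add I.
Vertex order: H, J, K, E, G, F, I. The 7th vertex is I.

I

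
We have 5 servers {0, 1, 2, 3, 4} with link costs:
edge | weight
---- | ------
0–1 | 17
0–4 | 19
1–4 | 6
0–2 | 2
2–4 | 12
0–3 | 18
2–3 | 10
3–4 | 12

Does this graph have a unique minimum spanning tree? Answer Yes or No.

Kruskal's algorithm — process edges by increasing weight (ties by edge label):
0–2 (2): add. Components now {0,2} {1} {3} {4}
1–4 (6): add. Components now {0,2} {1,4} {3}
2–3 (10): add. Components now {0,2,3} {1,4}
2–4 (12): add. Components now {0,1,2,3,4}
Non-tree edge 3–4 has weight 12, equal to the heaviest edge on its tree cycle — swapping gives another MST of the same weight. Not unique.

No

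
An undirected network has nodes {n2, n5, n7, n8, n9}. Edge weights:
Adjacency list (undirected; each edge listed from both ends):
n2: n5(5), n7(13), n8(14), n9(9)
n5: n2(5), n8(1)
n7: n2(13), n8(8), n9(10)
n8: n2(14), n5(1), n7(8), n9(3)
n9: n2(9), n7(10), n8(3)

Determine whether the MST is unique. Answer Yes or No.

Kruskal: consider edges lightest-first.
n5–n8 (1): add. Components now {n7} {n9} {n2} {n5,n8}
n8–n9 (3): add. Components now {n7} {n5,n8,n9} {n2}
n2–n5 (5): add. Components now {n7} {n2,n5,n8,n9}
n7–n8 (8): add. Components now {n2,n5,n7,n8,n9}
Every non-tree edge has weight strictly greater than the heaviest edge on the tree path between its endpoints, so the MST is unique.

Yes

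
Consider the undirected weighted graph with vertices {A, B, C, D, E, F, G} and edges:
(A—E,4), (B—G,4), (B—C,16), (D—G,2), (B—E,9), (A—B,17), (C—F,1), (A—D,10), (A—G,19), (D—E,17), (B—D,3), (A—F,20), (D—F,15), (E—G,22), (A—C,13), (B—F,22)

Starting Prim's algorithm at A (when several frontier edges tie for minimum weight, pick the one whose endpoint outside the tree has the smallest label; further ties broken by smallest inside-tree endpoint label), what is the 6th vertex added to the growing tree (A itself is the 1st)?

Prim, starting at A.
Step 1: cheapest edge leaving the tree is A—E (4); add E.
Step 2: cheapest edge leaving the tree is B—E (9); add B.
Step 3: cheapest edge leaving the tree is B—D (3); add D.
Step 4: cheapest edge leaving the tree is D—G (2); add G.
Step 5: cheapest edge leaving the tree is A—C (13); add C.
Step 6: cheapest edge leaving the tree is C—F (1); add F.
Vertex order: A, E, B, D, G, C, F. The 6th vertex is C.

C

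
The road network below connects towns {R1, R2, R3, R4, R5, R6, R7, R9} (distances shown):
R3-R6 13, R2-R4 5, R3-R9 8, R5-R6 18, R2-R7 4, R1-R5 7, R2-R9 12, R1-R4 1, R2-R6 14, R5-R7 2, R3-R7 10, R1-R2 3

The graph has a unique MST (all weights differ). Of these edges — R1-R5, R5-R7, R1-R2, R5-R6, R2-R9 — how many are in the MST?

2

Kruskal: consider edges lightest-first.
R1-R4 (1): add — endpoints in different components.
R5-R7 (2): add — endpoints in different components.
R1-R2 (3): add — endpoints in different components.
R2-R7 (4): add — endpoints in different components.
R2-R4 (5): skip — R2 and R4 already connected.
R1-R5 (7): skip — R5 and R1 already connected.
R3-R9 (8): add — endpoints in different components.
R3-R7 (10): add — endpoints in different components.
R2-R9 (12): skip — R2 and R9 already connected.
R3-R6 (13): add — endpoints in different components.
MST edge set: {R1-R4, R5-R7, R1-R2, R2-R7, R3-R9, R3-R7, R3-R6}.
Of the listed edges, {R5-R7, R1-R2} are in the MST → 2.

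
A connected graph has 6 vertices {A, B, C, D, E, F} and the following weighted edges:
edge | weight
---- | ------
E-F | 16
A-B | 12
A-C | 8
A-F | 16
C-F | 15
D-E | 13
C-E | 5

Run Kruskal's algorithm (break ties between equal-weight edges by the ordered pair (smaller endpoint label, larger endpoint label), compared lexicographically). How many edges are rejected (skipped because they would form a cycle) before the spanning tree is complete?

0

Kruskal: consider edges lightest-first.
C-E (5): add. Components now {A} {B} {C,E} {D} {F}
A-C (8): add. Components now {A,C,E} {B} {D} {F}
A-B (12): add. Components now {A,B,C,E} {D} {F}
D-E (13): add. Components now {A,B,C,D,E} {F}
C-F (15): add. Components now {A,B,C,D,E,F}
Edges rejected before the tree was complete: 0.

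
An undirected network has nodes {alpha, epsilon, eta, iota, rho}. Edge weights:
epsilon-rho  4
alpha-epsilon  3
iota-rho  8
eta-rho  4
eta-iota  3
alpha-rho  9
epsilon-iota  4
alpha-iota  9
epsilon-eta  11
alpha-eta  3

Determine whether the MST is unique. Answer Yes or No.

No

Kruskal: consider edges lightest-first.
alpha-epsilon (3): add — endpoints in different components.
alpha-eta (3): add — endpoints in different components.
eta-iota (3): add — endpoints in different components.
epsilon-iota (4): skip — iota and epsilon already connected.
epsilon-rho (4): add — endpoints in different components.
Non-tree edge eta-rho has weight 4, equal to the heaviest edge on its tree cycle — swapping gives another MST of the same weight. Not unique.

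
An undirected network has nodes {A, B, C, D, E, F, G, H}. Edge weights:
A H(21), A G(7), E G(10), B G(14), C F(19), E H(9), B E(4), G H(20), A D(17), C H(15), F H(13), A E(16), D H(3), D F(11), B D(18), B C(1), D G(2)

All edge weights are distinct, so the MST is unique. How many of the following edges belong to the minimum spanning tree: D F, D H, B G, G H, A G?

3

Kruskal's algorithm — process edges by increasing weight (ties by edge label):
B C (1): add — endpoints in different components.
D G (2): add — endpoints in different components.
D H (3): add — endpoints in different components.
B E (4): add — endpoints in different components.
A G (7): add — endpoints in different components.
E H (9): add — endpoints in different components.
E G (10): skip — E and G already connected.
D F (11): add — endpoints in different components.
MST edge set: {B C, D G, D H, B E, A G, E H, D F}.
Of the listed edges, {D F, D H, A G} are in the MST → 3.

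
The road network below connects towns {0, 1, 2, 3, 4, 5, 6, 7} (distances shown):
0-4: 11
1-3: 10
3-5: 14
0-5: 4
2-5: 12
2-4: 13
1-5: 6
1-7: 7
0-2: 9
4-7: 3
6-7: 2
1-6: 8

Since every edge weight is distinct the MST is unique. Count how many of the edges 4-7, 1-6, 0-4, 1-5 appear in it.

Kruskal's algorithm — process edges by increasing weight (ties by edge label):
6-7 (2): add — endpoints in different components.
4-7 (3): add — endpoints in different components.
0-5 (4): add — endpoints in different components.
1-5 (6): add — endpoints in different components.
1-7 (7): add — endpoints in different components.
1-6 (8): skip — 1 and 6 already connected.
0-2 (9): add — endpoints in different components.
1-3 (10): add — endpoints in different components.
MST edge set: {6-7, 4-7, 0-5, 1-5, 1-7, 0-2, 1-3}.
Of the listed edges, {4-7, 1-5} are in the MST → 2.

2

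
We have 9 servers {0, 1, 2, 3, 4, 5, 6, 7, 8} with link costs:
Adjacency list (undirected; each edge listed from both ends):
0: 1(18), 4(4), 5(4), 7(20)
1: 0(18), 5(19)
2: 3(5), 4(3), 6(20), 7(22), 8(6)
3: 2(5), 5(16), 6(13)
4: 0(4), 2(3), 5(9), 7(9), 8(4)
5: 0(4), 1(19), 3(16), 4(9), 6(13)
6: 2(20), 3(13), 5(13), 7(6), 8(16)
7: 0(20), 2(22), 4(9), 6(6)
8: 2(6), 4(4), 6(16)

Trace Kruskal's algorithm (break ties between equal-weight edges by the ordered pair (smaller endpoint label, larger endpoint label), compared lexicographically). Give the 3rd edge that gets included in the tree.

0-5

Kruskal: consider edges lightest-first.
2 4 (3): add — endpoints in different components.
0 4 (4): add — endpoints in different components.
0 5 (4): add — endpoints in different components.
4 8 (4): add — endpoints in different components.
2 3 (5): add — endpoints in different components.
2 8 (6): skip — 2 and 8 already connected.
6 7 (6): add — endpoints in different components.
4 5 (9): skip — 4 and 5 already connected.
4 7 (9): add — endpoints in different components.
3 6 (13): skip — 3 and 6 already connected.
5 6 (13): skip — 5 and 6 already connected.
3 5 (16): skip — 3 and 5 already connected.
6 8 (16): skip — 6 and 8 already connected.
0 1 (18): add — endpoints in different components.
The 3rd edge added is 0 5.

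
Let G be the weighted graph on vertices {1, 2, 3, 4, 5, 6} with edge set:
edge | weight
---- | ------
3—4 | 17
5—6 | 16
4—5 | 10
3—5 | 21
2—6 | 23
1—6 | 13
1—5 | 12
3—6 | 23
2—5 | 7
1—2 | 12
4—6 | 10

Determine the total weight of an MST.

Kruskal's algorithm — process edges by increasing weight (ties by edge label):
2—5 (7): add. Components now {1} {2,5} {3} {4} {6}
4—5 (10): add. Components now {1} {2,4,5} {3} {6}
4—6 (10): add. Components now {1} {2,4,5,6} {3}
1—2 (12): add. Components now {1,2,4,5,6} {3}
1—5 (12): skip — 1 and 5 already connected.
1—6 (13): skip — 1 and 6 already connected.
5—6 (16): skip — 5 and 6 already connected.
3—4 (17): add. Components now {1,2,3,4,5,6}
MST edges: 2—5, 4—5, 4—6, 1—2, 3—4; total weight 7+10+10+12+17 = 56.

56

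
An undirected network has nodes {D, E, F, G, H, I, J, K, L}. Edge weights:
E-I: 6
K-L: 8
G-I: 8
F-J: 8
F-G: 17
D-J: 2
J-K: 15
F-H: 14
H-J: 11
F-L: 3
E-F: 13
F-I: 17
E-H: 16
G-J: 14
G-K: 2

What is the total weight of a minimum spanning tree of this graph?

48

Kruskal's algorithm — process edges by increasing weight (ties by edge label):
D-J (2): add — endpoints in different components.
G-K (2): add — endpoints in different components.
F-L (3): add — endpoints in different components.
E-I (6): add — endpoints in different components.
F-J (8): add — endpoints in different components.
G-I (8): add — endpoints in different components.
K-L (8): add — endpoints in different components.
H-J (11): add — endpoints in different components.
MST edges: D-J, G-K, F-L, E-I, F-J, G-I, K-L, H-J; total weight 2+2+3+6+8+8+8+11 = 48.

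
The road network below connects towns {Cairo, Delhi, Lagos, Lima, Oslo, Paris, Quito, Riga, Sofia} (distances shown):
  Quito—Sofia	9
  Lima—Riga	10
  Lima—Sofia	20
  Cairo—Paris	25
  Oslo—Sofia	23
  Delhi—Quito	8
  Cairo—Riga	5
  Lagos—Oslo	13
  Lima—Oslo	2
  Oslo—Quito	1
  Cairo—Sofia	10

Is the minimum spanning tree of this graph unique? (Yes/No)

Kruskal's algorithm — process edges by increasing weight (ties by edge label):
Oslo—Quito (1): add — endpoints in different components.
Lima—Oslo (2): add — endpoints in different components.
Cairo—Riga (5): add — endpoints in different components.
Delhi—Quito (8): add — endpoints in different components.
Quito—Sofia (9): add — endpoints in different components.
Cairo—Sofia (10): add — endpoints in different components.
Lima—Riga (10): skip — Lima and Riga already connected.
Lagos—Oslo (13): add — endpoints in different components.
Lima—Sofia (20): skip — Lima and Sofia already connected.
Oslo—Sofia (23): skip — Oslo and Sofia already connected.
Cairo—Paris (25): add — endpoints in different components.
Non-tree edge Lima—Riga has weight 10, equal to the heaviest edge on its tree cycle — swapping gives another MST of the same weight. Not unique.

No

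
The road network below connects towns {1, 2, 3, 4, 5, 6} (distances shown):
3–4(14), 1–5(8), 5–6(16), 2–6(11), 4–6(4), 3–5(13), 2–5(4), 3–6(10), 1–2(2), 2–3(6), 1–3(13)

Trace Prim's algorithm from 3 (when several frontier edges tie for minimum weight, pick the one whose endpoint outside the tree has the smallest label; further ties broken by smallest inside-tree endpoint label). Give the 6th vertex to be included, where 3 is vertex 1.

Grow the tree from 3 using Prim:
Step 1: cheapest edge leaving the tree is 2–3 (6); add 2.
Step 2: cheapest edge leaving the tree is 1–2 (2); add 1.
Step 3: cheapest edge leaving the tree is 2–5 (4); add 5.
Step 4: cheapest edge leaving the tree is 3–6 (10); add 6.
Step 5: cheapest edge leaving the tree is 4–6 (4); add 4.
Vertex order: 3, 2, 1, 5, 6, 4. The 6th vertex is 4.

4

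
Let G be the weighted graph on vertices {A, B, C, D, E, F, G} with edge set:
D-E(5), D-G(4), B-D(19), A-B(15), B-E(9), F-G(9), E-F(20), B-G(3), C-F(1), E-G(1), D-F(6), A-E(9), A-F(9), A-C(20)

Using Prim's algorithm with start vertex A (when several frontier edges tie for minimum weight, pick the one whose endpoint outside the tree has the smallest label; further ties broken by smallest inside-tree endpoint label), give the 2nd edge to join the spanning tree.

E-G

Grow the tree from A using Prim:
Step 1: frontier [A-E 9, A-F 9, A-B 15, A-C 20] → take A-E (9); add E.
Step 2: frontier [A-F 9, A-B 15, A-C 20, E-G 1, D-E 5, B-E 9, E-F 20] → take E-G (1); add G.
Step 3: frontier [A-F 9, A-B 15, A-C 20, D-E 5, B-E 9, E-F 20, B-G 3, D-G 4, F-G 9] → take B-G (3); add B.
Step 4: frontier [A-F 9, A-C 20, B-D 19, D-E 5, E-F 20, D-G 4, F-G 9] → take D-G (4); add D.
Step 5: frontier [A-F 9, A-C 20, D-F 6, E-F 20, F-G 9] → take D-F (6); add F.
Step 6: frontier [A-C 20, C-F 1] → take C-F (1); add C.
The 2nd edge added is E-G.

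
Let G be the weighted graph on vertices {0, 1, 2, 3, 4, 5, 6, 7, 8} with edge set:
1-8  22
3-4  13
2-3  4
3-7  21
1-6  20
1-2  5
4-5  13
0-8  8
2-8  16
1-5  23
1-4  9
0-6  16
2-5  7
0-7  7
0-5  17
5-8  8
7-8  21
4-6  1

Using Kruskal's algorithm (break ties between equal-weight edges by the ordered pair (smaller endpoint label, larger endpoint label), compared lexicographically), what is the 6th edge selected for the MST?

Kruskal: consider edges lightest-first.
4-6 (1): add — endpoints in different components.
2-3 (4): add — endpoints in different components.
1-2 (5): add — endpoints in different components.
0-7 (7): add — endpoints in different components.
2-5 (7): add — endpoints in different components.
0-8 (8): add — endpoints in different components.
5-8 (8): add — endpoints in different components.
1-4 (9): add — endpoints in different components.
The 6th edge added is 0-8.

0-8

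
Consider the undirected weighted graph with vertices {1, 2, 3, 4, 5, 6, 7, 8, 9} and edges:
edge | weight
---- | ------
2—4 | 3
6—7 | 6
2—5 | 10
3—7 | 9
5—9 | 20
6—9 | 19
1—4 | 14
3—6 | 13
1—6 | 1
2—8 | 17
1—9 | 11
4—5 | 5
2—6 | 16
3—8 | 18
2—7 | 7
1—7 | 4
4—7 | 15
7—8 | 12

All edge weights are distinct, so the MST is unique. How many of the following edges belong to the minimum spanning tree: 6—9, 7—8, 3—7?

2

Sort edges by weight, then run Kruskal:
1—6 (1): add — endpoints in different components.
2—4 (3): add — endpoints in different components.
1—7 (4): add — endpoints in different components.
4—5 (5): add — endpoints in different components.
6—7 (6): skip — 6 and 7 already connected.
2—7 (7): add — endpoints in different components.
3—7 (9): add — endpoints in different components.
2—5 (10): skip — 2 and 5 already connected.
1—9 (11): add — endpoints in different components.
7—8 (12): add — endpoints in different components.
MST edge set: {1—6, 2—4, 1—7, 4—5, 2—7, 3—7, 1—9, 7—8}.
Of the listed edges, {7—8, 3—7} are in the MST → 2.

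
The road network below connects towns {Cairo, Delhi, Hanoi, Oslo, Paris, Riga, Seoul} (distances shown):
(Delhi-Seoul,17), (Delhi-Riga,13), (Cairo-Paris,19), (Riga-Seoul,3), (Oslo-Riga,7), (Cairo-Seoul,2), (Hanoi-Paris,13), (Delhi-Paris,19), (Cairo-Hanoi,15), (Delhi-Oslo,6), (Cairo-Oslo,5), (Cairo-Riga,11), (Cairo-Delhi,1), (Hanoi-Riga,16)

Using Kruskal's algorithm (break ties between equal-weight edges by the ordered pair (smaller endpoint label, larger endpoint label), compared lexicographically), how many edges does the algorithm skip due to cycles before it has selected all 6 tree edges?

Kruskal's algorithm — process edges by increasing weight (ties by edge label):
Cairo-Delhi (1): add — endpoints in different components.
Cairo-Seoul (2): add — endpoints in different components.
Riga-Seoul (3): add — endpoints in different components.
Cairo-Oslo (5): add — endpoints in different components.
Delhi-Oslo (6): skip — Delhi and Oslo already connected.
Oslo-Riga (7): skip — Oslo and Riga already connected.
Cairo-Riga (11): skip — Cairo and Riga already connected.
Delhi-Riga (13): skip — Delhi and Riga already connected.
Hanoi-Paris (13): add — endpoints in different components.
Cairo-Hanoi (15): add — endpoints in different components.
Edges rejected before the tree was complete: 4.

4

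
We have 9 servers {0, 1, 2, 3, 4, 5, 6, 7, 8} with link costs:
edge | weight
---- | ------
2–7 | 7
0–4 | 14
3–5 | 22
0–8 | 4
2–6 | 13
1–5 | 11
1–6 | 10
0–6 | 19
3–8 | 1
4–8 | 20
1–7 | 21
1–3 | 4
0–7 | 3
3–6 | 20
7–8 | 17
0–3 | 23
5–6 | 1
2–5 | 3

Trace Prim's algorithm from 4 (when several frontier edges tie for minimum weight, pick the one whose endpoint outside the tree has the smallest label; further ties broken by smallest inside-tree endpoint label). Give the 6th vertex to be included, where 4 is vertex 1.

Grow the tree from 4 using Prim:
Step 1: cheapest edge leaving the tree is 0–4 (14); add 0.
Step 2: cheapest edge leaving the tree is 0–7 (3); add 7.
Step 3: cheapest edge leaving the tree is 0–8 (4); add 8.
Step 4: cheapest edge leaving the tree is 3–8 (1); add 3.
Step 5: cheapest edge leaving the tree is 1–3 (4); add 1.
Step 6: cheapest edge leaving the tree is 2–7 (7); add 2.
Step 7: cheapest edge leaving the tree is 2–5 (3); add 5.
Step 8: cheapest edge leaving the tree is 5–6 (1); add 6.
Vertex order: 4, 0, 7, 8, 3, 1, 2, 5, 6. The 6th vertex is 1.

1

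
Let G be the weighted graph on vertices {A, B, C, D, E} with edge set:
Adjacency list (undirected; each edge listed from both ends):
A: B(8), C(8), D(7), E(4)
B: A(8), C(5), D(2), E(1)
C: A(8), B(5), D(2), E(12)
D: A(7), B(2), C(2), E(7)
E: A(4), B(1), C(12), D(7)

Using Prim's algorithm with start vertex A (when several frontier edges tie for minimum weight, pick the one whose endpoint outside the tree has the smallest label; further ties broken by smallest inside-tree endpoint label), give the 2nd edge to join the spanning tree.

B-E

Grow the tree from A using Prim:
Step 1: cheapest edge leaving the tree is A E (4); add E.
Step 2: cheapest edge leaving the tree is B E (1); add B.
Step 3: cheapest edge leaving the tree is B D (2); add D.
Step 4: cheapest edge leaving the tree is C D (2); add C.
The 2nd edge added is B E.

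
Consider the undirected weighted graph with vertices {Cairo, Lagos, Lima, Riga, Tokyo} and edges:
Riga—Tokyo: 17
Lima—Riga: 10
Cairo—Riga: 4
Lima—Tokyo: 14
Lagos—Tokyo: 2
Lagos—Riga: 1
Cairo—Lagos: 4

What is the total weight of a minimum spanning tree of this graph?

17

Prim's algorithm from Tokyo:
Step 1: frontier [Lagos—Tokyo 2, Lima—Tokyo 14, Riga—Tokyo 17] → take Lagos—Tokyo (2); add Lagos.
Step 2: frontier [Lagos—Riga 1, Cairo—Lagos 4, Lima—Tokyo 14, Riga—Tokyo 17] → take Lagos—Riga (1); add Riga.
Step 3: frontier [Cairo—Lagos 4, Cairo—Riga 4, Lima—Riga 10, Lima—Tokyo 14] → take Cairo—Lagos (4); add Cairo.
Step 4: frontier [Lima—Riga 10, Lima—Tokyo 14] → take Lima—Riga (10); add Lima.
MST edges: Lagos—Tokyo, Lagos—Riga, Cairo—Lagos, Lima—Riga; total weight 2+1+4+10 = 17.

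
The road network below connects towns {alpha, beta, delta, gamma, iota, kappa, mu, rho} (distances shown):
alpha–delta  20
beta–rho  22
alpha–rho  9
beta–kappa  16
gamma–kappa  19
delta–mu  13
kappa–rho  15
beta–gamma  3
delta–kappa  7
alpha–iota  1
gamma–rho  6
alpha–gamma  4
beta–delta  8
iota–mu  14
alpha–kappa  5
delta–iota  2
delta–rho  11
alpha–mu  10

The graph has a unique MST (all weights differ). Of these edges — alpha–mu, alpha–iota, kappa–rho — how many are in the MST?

2

Kruskal: consider edges lightest-first.
alpha–iota (1): add — endpoints in different components.
delta–iota (2): add — endpoints in different components.
beta–gamma (3): add — endpoints in different components.
alpha–gamma (4): add — endpoints in different components.
alpha–kappa (5): add — endpoints in different components.
gamma–rho (6): add — endpoints in different components.
delta–kappa (7): skip — delta and kappa already connected.
beta–delta (8): skip — delta and beta already connected.
alpha–rho (9): skip — alpha and rho already connected.
alpha–mu (10): add — endpoints in different components.
MST edge set: {alpha–iota, delta–iota, beta–gamma, alpha–gamma, alpha–kappa, gamma–rho, alpha–mu}.
Of the listed edges, {alpha–mu, alpha–iota} are in the MST → 2.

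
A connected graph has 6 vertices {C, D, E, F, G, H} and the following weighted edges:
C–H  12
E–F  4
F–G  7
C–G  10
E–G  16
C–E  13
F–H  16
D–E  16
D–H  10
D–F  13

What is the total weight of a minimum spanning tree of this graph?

Prim, starting at G.
Step 1: cheapest edge leaving the tree is F–G (7); add F.
Step 2: cheapest edge leaving the tree is E–F (4); add E.
Step 3: cheapest edge leaving the tree is C–G (10); add C.
Step 4: cheapest edge leaving the tree is C–H (12); add H.
Step 5: cheapest edge leaving the tree is D–H (10); add D.
MST edges: F–G, E–F, C–G, C–H, D–H; total weight 7+4+10+12+10 = 43.

43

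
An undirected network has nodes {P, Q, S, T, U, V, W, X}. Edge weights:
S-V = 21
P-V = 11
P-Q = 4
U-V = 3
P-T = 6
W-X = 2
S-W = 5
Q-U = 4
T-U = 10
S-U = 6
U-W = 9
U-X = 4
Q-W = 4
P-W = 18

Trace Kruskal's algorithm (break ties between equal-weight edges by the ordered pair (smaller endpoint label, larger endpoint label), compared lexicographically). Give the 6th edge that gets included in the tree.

S-W

Kruskal: consider edges lightest-first.
W-X (2): add — endpoints in different components.
U-V (3): add — endpoints in different components.
P-Q (4): add — endpoints in different components.
Q-U (4): add — endpoints in different components.
Q-W (4): add — endpoints in different components.
U-X (4): skip — U and X already connected.
S-W (5): add — endpoints in different components.
P-T (6): add — endpoints in different components.
The 6th edge added is S-W.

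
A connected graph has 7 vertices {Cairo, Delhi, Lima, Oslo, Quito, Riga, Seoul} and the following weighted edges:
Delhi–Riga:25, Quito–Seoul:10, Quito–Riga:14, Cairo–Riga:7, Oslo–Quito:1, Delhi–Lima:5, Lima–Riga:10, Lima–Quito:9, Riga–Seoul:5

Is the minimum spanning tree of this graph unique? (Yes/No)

Sort edges by weight, then run Kruskal:
Oslo–Quito (1): add. Components now {Delhi} {Lima} {Oslo,Quito} {Cairo} {Riga} {Seoul}
Delhi–Lima (5): add. Components now {Delhi,Lima} {Oslo,Quito} {Cairo} {Riga} {Seoul}
Riga–Seoul (5): add. Components now {Delhi,Lima} {Oslo,Quito} {Cairo} {Riga,Seoul}
Cairo–Riga (7): add. Components now {Delhi,Lima} {Oslo,Quito} {Cairo,Riga,Seoul}
Lima–Quito (9): add. Components now {Delhi,Lima,Oslo,Quito} {Cairo,Riga,Seoul}
Lima–Riga (10): add. Components now {Cairo,Delhi,Lima,Oslo,Quito,Riga,Seoul}
Non-tree edge Quito–Seoul has weight 10, equal to the heaviest edge on its tree cycle — swapping gives another MST of the same weight. Not unique.

No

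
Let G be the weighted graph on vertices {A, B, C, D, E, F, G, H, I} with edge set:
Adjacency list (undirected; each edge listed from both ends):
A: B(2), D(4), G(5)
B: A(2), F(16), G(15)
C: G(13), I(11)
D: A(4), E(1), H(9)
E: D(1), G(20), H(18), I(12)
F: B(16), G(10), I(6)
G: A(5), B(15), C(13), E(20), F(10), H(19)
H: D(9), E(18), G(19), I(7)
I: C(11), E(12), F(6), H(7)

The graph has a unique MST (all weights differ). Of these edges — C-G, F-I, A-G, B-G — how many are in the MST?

Kruskal: consider edges lightest-first.
D-E (1): add — endpoints in different components.
A-B (2): add — endpoints in different components.
A-D (4): add — endpoints in different components.
A-G (5): add — endpoints in different components.
F-I (6): add — endpoints in different components.
H-I (7): add — endpoints in different components.
D-H (9): add — endpoints in different components.
F-G (10): skip — F and G already connected.
C-I (11): add — endpoints in different components.
MST edge set: {D-E, A-B, A-D, A-G, F-I, H-I, D-H, C-I}.
Of the listed edges, {F-I, A-G} are in the MST → 2.

2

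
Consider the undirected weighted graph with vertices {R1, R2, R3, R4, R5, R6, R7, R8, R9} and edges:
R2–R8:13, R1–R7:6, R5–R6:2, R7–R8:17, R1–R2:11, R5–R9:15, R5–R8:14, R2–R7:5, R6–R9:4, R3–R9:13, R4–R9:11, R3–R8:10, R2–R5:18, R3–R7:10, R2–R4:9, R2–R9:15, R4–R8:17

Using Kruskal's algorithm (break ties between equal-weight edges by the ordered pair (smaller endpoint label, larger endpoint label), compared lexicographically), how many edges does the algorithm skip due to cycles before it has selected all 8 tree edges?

Sort edges by weight, then run Kruskal:
R5–R6 (2): add — endpoints in different components.
R6–R9 (4): add — endpoints in different components.
R2–R7 (5): add — endpoints in different components.
R1–R7 (6): add — endpoints in different components.
R2–R4 (9): add — endpoints in different components.
R3–R7 (10): add — endpoints in different components.
R3–R8 (10): add — endpoints in different components.
R1–R2 (11): skip — R1 and R2 already connected.
R4–R9 (11): add — endpoints in different components.
Edges rejected before the tree was complete: 1.

1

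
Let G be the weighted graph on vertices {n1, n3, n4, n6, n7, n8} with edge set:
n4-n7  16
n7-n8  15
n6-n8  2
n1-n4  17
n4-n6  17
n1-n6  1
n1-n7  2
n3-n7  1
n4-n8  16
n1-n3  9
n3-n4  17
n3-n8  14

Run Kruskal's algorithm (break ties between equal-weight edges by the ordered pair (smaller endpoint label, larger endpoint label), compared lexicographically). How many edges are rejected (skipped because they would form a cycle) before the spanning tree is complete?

Kruskal: consider edges lightest-first.
n1-n6 (1): add. Components now {n3} {n8} {n4} {n1,n6} {n7}
n3-n7 (1): add. Components now {n3,n7} {n8} {n4} {n1,n6}
n1-n7 (2): add. Components now {n1,n3,n6,n7} {n8} {n4}
n6-n8 (2): add. Components now {n1,n3,n6,n7,n8} {n4}
n1-n3 (9): skip — n3 and n1 already connected.
n3-n8 (14): skip — n3 and n8 already connected.
n7-n8 (15): skip — n8 and n7 already connected.
n4-n7 (16): add. Components now {n1,n3,n4,n6,n7,n8}
Edges rejected before the tree was complete: 3.

3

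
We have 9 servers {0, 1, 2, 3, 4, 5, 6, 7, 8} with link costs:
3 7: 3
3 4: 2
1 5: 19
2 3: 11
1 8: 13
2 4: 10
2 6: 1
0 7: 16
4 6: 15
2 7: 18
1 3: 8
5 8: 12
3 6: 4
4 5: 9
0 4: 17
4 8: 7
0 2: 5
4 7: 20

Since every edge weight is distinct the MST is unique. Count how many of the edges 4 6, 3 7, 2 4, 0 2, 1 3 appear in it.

3

Kruskal's algorithm — process edges by increasing weight (ties by edge label):
2 6 (1): add — endpoints in different components.
3 4 (2): add — endpoints in different components.
3 7 (3): add — endpoints in different components.
3 6 (4): add — endpoints in different components.
0 2 (5): add — endpoints in different components.
4 8 (7): add — endpoints in different components.
1 3 (8): add — endpoints in different components.
4 5 (9): add — endpoints in different components.
MST edge set: {2 6, 3 4, 3 7, 3 6, 0 2, 4 8, 1 3, 4 5}.
Of the listed edges, {3 7, 0 2, 1 3} are in the MST → 3.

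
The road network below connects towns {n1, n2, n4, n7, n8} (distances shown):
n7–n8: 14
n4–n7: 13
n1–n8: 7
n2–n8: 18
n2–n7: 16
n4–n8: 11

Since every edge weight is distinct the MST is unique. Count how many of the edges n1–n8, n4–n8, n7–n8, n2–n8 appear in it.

Kruskal's algorithm — process edges by increasing weight (ties by edge label):
n1–n8 (7): add — endpoints in different components.
n4–n8 (11): add — endpoints in different components.
n4–n7 (13): add — endpoints in different components.
n7–n8 (14): skip — n7 and n8 already connected.
n2–n7 (16): add — endpoints in different components.
MST edge set: {n1–n8, n4–n8, n4–n7, n2–n7}.
Of the listed edges, {n1–n8, n4–n8} are in the MST → 2.

2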